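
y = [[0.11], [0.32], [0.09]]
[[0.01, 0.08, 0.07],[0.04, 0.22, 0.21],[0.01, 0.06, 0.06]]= y @ [[0.11, 0.70, 0.65]]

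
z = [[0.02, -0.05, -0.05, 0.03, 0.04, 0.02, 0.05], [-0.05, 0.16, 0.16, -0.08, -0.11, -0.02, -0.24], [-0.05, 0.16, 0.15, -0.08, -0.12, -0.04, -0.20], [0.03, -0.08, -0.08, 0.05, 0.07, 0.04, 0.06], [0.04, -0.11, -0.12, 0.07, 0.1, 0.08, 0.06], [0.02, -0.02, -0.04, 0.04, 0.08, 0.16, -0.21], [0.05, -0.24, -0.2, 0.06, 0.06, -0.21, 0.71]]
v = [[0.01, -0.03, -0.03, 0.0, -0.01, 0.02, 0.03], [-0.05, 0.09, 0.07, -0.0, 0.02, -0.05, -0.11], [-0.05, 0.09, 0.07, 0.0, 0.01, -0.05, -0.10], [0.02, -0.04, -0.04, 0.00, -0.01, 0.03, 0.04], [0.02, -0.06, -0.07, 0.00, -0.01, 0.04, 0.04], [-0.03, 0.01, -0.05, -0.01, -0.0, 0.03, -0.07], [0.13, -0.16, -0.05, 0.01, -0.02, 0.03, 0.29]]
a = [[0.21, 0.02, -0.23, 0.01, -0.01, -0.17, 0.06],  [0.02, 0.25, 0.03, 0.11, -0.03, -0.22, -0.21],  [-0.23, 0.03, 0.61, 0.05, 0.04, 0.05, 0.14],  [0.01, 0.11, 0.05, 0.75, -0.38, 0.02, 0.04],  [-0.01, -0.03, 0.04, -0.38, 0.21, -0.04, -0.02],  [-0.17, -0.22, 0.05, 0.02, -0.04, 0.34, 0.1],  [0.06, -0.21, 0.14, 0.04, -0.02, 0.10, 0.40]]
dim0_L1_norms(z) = [0.26, 0.82, 0.8, 0.41, 0.58, 0.57, 1.53]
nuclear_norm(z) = 1.38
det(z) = -0.00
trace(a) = 2.77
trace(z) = 1.35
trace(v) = 0.48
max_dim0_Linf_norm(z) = 0.71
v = z @ a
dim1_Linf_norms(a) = [0.23, 0.25, 0.61, 0.75, 0.38, 0.34, 0.4]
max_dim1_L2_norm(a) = 0.85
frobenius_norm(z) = 1.03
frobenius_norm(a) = 1.45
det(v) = 0.00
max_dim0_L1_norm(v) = 0.68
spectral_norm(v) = 0.45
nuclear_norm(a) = 2.79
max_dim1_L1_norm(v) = 0.69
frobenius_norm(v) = 0.47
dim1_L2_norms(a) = [0.36, 0.41, 0.67, 0.85, 0.44, 0.46, 0.49]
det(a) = -0.00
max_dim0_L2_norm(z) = 0.81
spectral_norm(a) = 0.97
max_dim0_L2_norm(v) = 0.34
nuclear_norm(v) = 0.62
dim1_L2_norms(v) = [0.06, 0.17, 0.17, 0.08, 0.11, 0.1, 0.36]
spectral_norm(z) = 0.95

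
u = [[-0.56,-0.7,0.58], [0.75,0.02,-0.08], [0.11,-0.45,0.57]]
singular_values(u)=[1.28, 0.76, 0.12]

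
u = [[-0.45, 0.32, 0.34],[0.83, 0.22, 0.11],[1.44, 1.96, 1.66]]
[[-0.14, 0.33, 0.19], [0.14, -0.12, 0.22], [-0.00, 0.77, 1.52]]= u @ [[0.22, -0.29, 0.15], [-0.29, 0.52, 0.10], [0.15, 0.1, 0.67]]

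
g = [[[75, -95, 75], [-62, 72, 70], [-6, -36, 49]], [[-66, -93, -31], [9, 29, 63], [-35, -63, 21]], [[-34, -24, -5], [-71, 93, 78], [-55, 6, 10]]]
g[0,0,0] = 75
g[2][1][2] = 78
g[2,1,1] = 93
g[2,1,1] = 93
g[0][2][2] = 49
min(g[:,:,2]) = -31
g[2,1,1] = 93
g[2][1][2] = 78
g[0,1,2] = 70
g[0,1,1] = 72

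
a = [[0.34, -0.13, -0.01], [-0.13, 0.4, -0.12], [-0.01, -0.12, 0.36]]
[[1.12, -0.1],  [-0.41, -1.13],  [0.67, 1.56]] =a @ [[3.68, -0.99], [0.85, -2.07], [2.24, 3.62]]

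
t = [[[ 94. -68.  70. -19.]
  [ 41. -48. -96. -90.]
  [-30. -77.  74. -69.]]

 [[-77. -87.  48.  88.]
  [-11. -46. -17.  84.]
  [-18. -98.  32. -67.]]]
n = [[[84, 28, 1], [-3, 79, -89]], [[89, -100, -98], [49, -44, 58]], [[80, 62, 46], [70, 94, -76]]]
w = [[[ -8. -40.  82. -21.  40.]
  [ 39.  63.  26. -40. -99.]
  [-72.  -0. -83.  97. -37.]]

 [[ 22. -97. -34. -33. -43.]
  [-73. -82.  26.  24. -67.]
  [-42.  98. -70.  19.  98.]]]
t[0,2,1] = -77.0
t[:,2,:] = [[-30.0, -77.0, 74.0, -69.0], [-18.0, -98.0, 32.0, -67.0]]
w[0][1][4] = -99.0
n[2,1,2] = -76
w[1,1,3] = 24.0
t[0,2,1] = -77.0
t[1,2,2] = 32.0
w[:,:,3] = [[-21.0, -40.0, 97.0], [-33.0, 24.0, 19.0]]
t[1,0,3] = 88.0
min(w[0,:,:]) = -99.0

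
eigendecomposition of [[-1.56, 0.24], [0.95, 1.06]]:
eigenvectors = [[-0.94,  -0.09],  [0.33,  -1.0]]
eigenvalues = [-1.64, 1.14]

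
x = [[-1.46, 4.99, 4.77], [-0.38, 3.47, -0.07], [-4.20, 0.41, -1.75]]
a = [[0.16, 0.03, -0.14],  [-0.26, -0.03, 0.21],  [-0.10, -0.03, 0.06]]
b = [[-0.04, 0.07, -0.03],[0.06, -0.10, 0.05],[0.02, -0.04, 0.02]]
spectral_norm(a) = 0.42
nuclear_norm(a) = 0.45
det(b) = -0.00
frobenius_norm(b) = 0.16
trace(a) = 0.19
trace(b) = -0.12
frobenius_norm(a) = 0.42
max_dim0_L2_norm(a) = 0.32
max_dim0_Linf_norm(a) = 0.26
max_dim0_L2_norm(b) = 0.13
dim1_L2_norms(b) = [0.09, 0.13, 0.05]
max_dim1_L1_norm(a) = 0.5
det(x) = 75.75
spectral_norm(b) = 0.16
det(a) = -0.00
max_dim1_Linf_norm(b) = 0.1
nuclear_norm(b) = 0.17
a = b @ x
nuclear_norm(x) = 14.33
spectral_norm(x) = 7.53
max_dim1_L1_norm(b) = 0.21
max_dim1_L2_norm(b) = 0.13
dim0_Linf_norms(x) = [4.2, 4.99, 4.77]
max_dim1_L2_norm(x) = 7.06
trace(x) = 0.26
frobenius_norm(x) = 9.10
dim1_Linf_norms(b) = [0.07, 0.1, 0.04]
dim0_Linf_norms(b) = [0.06, 0.1, 0.05]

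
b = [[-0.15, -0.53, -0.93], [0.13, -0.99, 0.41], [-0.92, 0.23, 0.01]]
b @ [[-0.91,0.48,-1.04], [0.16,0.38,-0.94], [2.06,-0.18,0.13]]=[[-1.86, -0.11, 0.53],[0.57, -0.39, 0.85],[0.89, -0.36, 0.74]]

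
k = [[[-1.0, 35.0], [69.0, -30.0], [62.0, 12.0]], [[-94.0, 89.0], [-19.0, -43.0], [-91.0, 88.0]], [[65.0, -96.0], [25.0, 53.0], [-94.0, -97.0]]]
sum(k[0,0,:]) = 34.0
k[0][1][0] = 69.0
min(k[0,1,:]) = -30.0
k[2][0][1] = -96.0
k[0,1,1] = -30.0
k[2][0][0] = 65.0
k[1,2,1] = 88.0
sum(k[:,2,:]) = -120.0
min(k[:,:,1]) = -97.0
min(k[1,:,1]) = -43.0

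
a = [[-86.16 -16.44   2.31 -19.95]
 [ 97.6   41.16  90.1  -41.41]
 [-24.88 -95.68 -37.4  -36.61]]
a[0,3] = -19.95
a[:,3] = [-19.95, -41.41, -36.61]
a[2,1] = -95.68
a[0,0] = -86.16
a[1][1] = 41.16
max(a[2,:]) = -24.88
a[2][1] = -95.68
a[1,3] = -41.41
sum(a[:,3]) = -97.97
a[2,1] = -95.68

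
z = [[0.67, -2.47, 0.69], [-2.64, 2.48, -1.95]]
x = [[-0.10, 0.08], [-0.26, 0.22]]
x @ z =[[-0.28, 0.45, -0.22], [-0.76, 1.19, -0.61]]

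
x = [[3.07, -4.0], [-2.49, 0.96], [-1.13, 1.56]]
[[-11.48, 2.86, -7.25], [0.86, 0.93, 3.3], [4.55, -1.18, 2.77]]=x@[[1.08, -0.92, -0.89], [3.7, -1.42, 1.13]]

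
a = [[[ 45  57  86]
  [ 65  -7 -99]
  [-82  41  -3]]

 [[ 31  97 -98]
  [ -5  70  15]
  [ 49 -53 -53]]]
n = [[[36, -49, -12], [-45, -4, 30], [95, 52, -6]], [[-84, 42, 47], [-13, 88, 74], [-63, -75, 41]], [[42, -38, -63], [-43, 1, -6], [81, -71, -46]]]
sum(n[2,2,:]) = -36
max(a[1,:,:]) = 97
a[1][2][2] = -53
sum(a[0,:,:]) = 103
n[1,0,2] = 47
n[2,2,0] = 81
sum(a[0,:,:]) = 103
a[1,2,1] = -53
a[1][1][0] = -5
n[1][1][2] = 74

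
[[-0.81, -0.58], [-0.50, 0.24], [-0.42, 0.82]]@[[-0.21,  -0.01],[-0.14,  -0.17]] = [[0.25, 0.11],  [0.07, -0.04],  [-0.03, -0.14]]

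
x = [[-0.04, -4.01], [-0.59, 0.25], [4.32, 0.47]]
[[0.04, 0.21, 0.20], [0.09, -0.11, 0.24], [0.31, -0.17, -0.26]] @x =[[0.74, -0.01], [1.10, -0.28], [-1.04, -1.41]]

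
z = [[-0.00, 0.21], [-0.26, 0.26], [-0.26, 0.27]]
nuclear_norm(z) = 0.69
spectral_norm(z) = 0.55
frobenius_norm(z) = 0.57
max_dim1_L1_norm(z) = 0.53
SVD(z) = [[-0.29,0.96],[-0.67,-0.23],[-0.68,-0.19]] @ diag([0.54762777369238, 0.1410809040257665]) @ [[0.64, -0.77], [0.77, 0.64]]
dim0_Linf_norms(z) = [0.26, 0.27]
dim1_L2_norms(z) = [0.21, 0.37, 0.37]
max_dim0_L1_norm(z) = 0.74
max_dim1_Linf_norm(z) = 0.27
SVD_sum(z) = [[-0.10, 0.12],[-0.24, 0.28],[-0.24, 0.29]] + [[0.10, 0.09], [-0.02, -0.02], [-0.02, -0.02]]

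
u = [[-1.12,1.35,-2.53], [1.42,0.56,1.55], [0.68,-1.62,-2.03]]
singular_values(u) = [3.77, 2.43, 1.16]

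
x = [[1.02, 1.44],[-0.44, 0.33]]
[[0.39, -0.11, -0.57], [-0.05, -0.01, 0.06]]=x@[[0.20, -0.02, -0.28],[0.13, -0.06, -0.20]]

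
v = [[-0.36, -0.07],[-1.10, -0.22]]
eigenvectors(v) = [[-0.31, 0.19], [-0.95, -0.98]]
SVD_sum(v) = [[-0.36, -0.07], [-1.10, -0.22]] + [[-0.00, 0.00], [0.0, -0.00]]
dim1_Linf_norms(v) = [0.36, 1.1]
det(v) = 0.00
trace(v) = -0.58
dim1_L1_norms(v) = [0.43, 1.32]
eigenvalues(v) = [-0.58, -0.0]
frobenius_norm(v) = 1.18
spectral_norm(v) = 1.18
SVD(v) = [[-0.31,-0.95], [-0.95,0.31]] @ diag([1.1802103732921743, 0.0018640744478995916]) @ [[0.98, 0.2], [0.2, -0.98]]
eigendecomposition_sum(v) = [[-0.36, -0.07], [-1.11, -0.22]] + [[-0.00, 0.0], [0.01, -0.0]]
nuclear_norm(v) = 1.18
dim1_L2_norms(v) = [0.37, 1.12]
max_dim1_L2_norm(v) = 1.12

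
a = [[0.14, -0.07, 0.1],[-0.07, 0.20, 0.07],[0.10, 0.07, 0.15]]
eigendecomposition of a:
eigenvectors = [[-0.65,  -0.76,  0.04], [-0.44,  0.42,  0.8], [0.62,  -0.50,  0.6]]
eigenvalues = [-0.0, 0.24, 0.25]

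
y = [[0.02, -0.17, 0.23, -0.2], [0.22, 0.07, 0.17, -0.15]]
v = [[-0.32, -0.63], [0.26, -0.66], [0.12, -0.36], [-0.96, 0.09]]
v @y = [[-0.14, 0.01, -0.18, 0.16], [-0.14, -0.09, -0.05, 0.05], [-0.08, -0.05, -0.03, 0.03], [0.0, 0.17, -0.21, 0.18]]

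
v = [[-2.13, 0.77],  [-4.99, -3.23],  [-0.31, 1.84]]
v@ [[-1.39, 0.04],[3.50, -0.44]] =[[5.66, -0.42], [-4.37, 1.22], [6.87, -0.82]]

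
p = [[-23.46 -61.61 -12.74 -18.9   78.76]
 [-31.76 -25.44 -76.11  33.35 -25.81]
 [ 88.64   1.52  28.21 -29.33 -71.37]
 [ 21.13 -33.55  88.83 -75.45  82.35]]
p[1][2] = -76.11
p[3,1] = -33.55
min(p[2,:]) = -71.37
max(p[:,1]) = 1.52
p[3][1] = -33.55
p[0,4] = 78.76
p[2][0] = 88.64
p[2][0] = 88.64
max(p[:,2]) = 88.83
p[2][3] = -29.33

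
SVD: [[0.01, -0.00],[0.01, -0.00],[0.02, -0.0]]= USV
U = [[-0.41, -0.41], [-0.41, 0.88], [-0.82, -0.24]]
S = [0.02, -0.0]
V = [[-1.0, -0.0], [0.00, 1.00]]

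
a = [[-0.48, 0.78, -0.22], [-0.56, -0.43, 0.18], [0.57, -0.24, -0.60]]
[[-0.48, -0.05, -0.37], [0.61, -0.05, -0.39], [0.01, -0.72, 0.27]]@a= [[0.05, -0.26, 0.32], [-0.49, 0.59, 0.09], [0.55, 0.25, -0.29]]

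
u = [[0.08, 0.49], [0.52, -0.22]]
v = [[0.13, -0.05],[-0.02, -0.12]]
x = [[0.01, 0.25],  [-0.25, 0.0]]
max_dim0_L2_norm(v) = 0.13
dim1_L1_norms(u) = [0.57, 0.74]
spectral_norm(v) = 0.15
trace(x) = 0.01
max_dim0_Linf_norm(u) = 0.52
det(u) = -0.27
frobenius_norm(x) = 0.35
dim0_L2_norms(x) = [0.25, 0.25]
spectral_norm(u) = 0.60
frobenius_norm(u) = 0.75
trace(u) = -0.14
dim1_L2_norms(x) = [0.25, 0.25]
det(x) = 0.06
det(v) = -0.02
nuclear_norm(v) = 0.26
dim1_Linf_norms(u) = [0.49, 0.52]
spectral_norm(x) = 0.26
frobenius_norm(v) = 0.18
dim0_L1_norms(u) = [0.6, 0.71]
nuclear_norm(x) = 0.50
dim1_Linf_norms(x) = [0.25, 0.25]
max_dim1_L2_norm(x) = 0.25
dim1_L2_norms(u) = [0.5, 0.56]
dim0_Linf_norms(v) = [0.13, 0.12]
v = x @ u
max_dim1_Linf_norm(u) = 0.52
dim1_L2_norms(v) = [0.14, 0.12]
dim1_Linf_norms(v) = [0.13, 0.12]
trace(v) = 0.01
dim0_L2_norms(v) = [0.13, 0.13]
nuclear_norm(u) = 1.05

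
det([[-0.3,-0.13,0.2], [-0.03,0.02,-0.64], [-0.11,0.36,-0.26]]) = -0.077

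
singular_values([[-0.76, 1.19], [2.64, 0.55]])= [2.76, 1.29]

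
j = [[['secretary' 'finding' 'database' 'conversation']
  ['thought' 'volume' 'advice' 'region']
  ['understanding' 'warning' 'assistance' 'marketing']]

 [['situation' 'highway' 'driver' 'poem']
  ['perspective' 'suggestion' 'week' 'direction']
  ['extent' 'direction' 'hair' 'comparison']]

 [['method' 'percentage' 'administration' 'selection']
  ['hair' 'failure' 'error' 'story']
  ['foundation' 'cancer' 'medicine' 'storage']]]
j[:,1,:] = [['thought', 'volume', 'advice', 'region'], ['perspective', 'suggestion', 'week', 'direction'], ['hair', 'failure', 'error', 'story']]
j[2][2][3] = 'storage'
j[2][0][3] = 'selection'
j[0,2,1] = 'warning'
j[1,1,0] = 'perspective'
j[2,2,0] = 'foundation'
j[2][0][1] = 'percentage'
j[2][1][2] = 'error'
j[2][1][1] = 'failure'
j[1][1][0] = 'perspective'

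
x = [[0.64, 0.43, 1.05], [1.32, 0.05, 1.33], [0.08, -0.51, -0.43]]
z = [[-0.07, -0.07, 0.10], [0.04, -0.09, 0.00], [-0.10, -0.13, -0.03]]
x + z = [[0.57, 0.36, 1.15],[1.36, -0.04, 1.33],[-0.02, -0.64, -0.46]]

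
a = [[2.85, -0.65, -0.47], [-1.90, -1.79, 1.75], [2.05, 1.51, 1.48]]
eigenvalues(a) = [(-2.66+0j), (2.6+0.79j), (2.6-0.79j)]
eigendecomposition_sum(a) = [[(-0.09-0j), (-0.19-0j), 0.07+0.00j],[-1.08-0.00j, -2.24-0.00j, (0.82+0j)],[0.44+0.00j, 0.91+0.00j, -0.33-0.00j]] + [[(1.47-0.33j), -0.23+0.44j, (-0.27+1.01j)], [-0.41-0.54j, 0.22+0.01j, 0.46-0.08j], [(0.81-1.89j), (0.3+0.6j), (0.91+1.1j)]] + [[1.47+0.33j, -0.23-0.44j, -0.27-1.01j],[-0.41+0.54j, 0.22-0.01j, (0.46+0.08j)],[0.81+1.89j, 0.30-0.60j, (0.91-1.1j)]]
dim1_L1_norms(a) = [3.97, 5.44, 5.04]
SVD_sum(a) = [[2.27, 0.89, -0.34],[-2.43, -0.95, 0.36],[2.06, 0.81, -0.31]] + [[-0.02, -0.02, -0.19], [0.16, 0.12, 1.35], [0.21, 0.16, 1.81]] + [[0.6, -1.52, 0.06], [0.38, -0.95, 0.04], [-0.22, 0.55, -0.02]]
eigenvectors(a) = [[(0.08+0j), (-0.33-0.46j), -0.33+0.46j], [(0.92+0j), (-0.13+0.22j), -0.13-0.22j], [(-0.38+0j), (-0.78+0j), (-0.78-0j)]]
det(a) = -19.62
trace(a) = 2.54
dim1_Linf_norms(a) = [2.85, 1.9, 2.05]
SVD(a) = [[-0.58, -0.09, 0.81], [0.62, 0.6, 0.51], [-0.53, 0.80, -0.29]] @ diag([4.242096316052588, 2.2880679678168723, 2.021104603919213]) @ [[-0.92, -0.36, 0.14], [0.11, 0.09, 0.99], [0.37, -0.93, 0.04]]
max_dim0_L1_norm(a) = 6.8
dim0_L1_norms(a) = [6.8, 3.95, 3.7]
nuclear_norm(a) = 8.55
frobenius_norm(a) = 5.23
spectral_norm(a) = 4.24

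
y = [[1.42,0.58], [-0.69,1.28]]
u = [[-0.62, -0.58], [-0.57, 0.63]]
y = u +[[2.04, 1.16], [-0.12, 0.65]]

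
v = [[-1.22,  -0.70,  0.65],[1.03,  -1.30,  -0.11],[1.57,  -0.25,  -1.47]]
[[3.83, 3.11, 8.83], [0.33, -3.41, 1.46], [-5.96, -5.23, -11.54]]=v@[[-0.64, -2.45, -2.04],[-1.06, 0.61, -3.27],[3.55, 0.84, 6.23]]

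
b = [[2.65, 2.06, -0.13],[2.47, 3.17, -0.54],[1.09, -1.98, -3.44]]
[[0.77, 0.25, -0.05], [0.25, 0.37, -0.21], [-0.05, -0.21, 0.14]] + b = [[3.42, 2.31, -0.18],  [2.72, 3.54, -0.75],  [1.04, -2.19, -3.3]]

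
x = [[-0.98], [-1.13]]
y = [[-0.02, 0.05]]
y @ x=[[-0.04]]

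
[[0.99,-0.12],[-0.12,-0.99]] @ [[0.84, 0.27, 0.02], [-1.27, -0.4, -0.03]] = [[0.98, 0.32, 0.02],[1.16, 0.36, 0.03]]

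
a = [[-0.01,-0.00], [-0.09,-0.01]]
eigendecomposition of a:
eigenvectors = [[0.0, 0.00], [1.0, 1.0]]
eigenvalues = [-0.01, -0.01]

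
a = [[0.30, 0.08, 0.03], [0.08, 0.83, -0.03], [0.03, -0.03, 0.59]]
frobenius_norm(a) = 1.07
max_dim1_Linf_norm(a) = 0.83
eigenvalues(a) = [0.28, 0.84, 0.59]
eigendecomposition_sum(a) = [[0.27, -0.04, -0.03], [-0.04, 0.01, 0.0], [-0.03, 0.00, 0.0]] + [[0.02, 0.12, -0.01],[0.12, 0.82, -0.08],[-0.01, -0.08, 0.01]] + [[0.01, 0.01, 0.07], [0.01, 0.00, 0.05], [0.07, 0.05, 0.58]]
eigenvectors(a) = [[-0.98, 0.14, 0.12], [0.15, 0.99, 0.08], [0.11, -0.10, 0.99]]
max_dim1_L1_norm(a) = 0.94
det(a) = 0.14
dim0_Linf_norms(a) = [0.3, 0.83, 0.59]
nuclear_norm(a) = 1.72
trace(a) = 1.72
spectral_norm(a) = 0.84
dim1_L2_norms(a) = [0.31, 0.83, 0.59]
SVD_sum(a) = [[0.02, 0.12, -0.01], [0.12, 0.82, -0.08], [-0.01, -0.08, 0.01]] + [[0.01, 0.01, 0.07], [0.01, 0.0, 0.05], [0.07, 0.05, 0.58]] + [[0.27,-0.04,-0.03],[-0.04,0.01,0.00],[-0.03,0.0,0.0]]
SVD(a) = [[-0.14,  0.12,  -0.98], [-0.99,  0.08,  0.15], [0.1,  0.99,  0.11]] @ diag([0.8443488334903183, 0.5912735625159827, 0.28437760399369905]) @ [[-0.14,-0.99,0.1], [0.12,0.08,0.99], [-0.98,0.15,0.11]]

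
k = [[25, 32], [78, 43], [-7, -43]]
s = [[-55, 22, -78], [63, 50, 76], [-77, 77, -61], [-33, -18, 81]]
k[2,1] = -43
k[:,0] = [25, 78, -7]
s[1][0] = 63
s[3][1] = -18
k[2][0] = -7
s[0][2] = -78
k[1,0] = 78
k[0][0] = 25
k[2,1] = -43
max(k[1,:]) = 78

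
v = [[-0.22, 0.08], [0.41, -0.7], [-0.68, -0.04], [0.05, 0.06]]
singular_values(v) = [0.94, 0.55]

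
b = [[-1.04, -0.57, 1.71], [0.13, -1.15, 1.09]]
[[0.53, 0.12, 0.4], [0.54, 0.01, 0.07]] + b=[[-0.51,-0.45,2.11], [0.67,-1.14,1.16]]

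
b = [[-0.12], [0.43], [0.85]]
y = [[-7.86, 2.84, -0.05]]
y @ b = [[2.12]]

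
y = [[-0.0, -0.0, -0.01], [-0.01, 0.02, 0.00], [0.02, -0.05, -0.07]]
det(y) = -0.000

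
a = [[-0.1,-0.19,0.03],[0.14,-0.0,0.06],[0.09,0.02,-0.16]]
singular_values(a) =[0.25, 0.16, 0.13]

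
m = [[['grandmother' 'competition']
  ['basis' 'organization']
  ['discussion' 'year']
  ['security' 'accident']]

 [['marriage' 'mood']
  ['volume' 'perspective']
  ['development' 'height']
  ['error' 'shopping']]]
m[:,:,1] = [['competition', 'organization', 'year', 'accident'], ['mood', 'perspective', 'height', 'shopping']]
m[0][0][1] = 'competition'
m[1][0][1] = 'mood'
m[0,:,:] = [['grandmother', 'competition'], ['basis', 'organization'], ['discussion', 'year'], ['security', 'accident']]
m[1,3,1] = 'shopping'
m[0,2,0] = 'discussion'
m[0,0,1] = 'competition'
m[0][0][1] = 'competition'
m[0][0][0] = 'grandmother'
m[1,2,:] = ['development', 'height']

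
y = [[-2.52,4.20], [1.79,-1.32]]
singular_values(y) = [5.32, 0.79]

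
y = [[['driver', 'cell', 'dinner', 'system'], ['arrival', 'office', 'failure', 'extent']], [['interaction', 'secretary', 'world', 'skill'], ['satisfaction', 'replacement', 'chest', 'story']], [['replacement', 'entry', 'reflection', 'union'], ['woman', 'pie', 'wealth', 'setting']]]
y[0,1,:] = ['arrival', 'office', 'failure', 'extent']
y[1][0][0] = 'interaction'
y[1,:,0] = ['interaction', 'satisfaction']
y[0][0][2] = 'dinner'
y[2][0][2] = 'reflection'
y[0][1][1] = 'office'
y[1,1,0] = 'satisfaction'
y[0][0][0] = 'driver'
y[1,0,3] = 'skill'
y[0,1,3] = 'extent'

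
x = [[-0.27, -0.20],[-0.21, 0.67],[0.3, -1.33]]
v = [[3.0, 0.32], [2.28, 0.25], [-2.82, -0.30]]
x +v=[[2.73, 0.12], [2.07, 0.92], [-2.52, -1.63]]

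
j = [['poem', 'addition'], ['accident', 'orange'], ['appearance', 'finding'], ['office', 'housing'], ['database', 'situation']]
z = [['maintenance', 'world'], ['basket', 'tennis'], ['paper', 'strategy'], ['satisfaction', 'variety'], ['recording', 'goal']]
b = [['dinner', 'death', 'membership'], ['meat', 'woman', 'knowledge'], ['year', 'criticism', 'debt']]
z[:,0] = ['maintenance', 'basket', 'paper', 'satisfaction', 'recording']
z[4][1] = 'goal'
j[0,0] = 'poem'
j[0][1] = 'addition'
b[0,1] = 'death'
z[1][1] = 'tennis'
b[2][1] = 'criticism'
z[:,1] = ['world', 'tennis', 'strategy', 'variety', 'goal']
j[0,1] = 'addition'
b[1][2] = 'knowledge'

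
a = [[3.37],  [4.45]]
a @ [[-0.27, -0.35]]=[[-0.91,-1.18], [-1.20,-1.56]]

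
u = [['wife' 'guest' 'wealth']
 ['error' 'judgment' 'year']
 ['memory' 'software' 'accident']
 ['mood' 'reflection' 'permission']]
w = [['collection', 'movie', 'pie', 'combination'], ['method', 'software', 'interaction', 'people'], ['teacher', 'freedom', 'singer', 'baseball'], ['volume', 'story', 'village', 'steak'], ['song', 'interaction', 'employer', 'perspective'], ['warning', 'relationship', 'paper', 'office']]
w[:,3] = ['combination', 'people', 'baseball', 'steak', 'perspective', 'office']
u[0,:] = ['wife', 'guest', 'wealth']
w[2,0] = 'teacher'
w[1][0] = 'method'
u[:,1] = ['guest', 'judgment', 'software', 'reflection']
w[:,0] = ['collection', 'method', 'teacher', 'volume', 'song', 'warning']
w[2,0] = 'teacher'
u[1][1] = 'judgment'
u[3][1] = 'reflection'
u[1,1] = 'judgment'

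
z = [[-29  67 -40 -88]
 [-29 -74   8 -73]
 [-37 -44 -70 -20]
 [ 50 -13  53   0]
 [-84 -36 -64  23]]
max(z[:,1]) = 67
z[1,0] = -29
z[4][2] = -64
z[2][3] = -20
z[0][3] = -88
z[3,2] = 53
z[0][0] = -29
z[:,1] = [67, -74, -44, -13, -36]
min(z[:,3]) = -88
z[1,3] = -73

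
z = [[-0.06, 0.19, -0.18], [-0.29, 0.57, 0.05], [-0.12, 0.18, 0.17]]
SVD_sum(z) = [[-0.08, 0.16, 0.01], [-0.29, 0.57, 0.05], [-0.1, 0.2, 0.02]] + [[0.02, 0.03, -0.19], [-0.0, -0.0, 0.00], [-0.02, -0.02, 0.15]] + [[0.00, 0.00, 0.0], [-0.00, -0.0, -0.0], [0.00, 0.00, 0.00]]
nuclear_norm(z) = 0.96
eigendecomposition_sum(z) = [[-0.05, 0.09, 0.04], [-0.29, 0.50, 0.21], [-0.12, 0.22, 0.09]] + [[0.0, -0.00, 0.0], [0.0, -0.00, 0.00], [0.0, -0.00, 0.00]] + [[-0.01,0.10,-0.22],[-0.00,0.07,-0.16],[0.00,-0.03,0.08]]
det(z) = 0.00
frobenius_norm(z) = 0.75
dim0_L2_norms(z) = [0.32, 0.63, 0.25]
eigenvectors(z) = [[0.17, 0.88, -0.78], [0.91, 0.44, -0.56], [0.39, 0.16, 0.28]]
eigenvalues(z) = [0.54, 0.0, 0.14]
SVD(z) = [[-0.26, 0.79, 0.56], [-0.91, -0.0, -0.41], [-0.32, -0.62, 0.72]] @ diag([0.7045045825071868, 0.2509447138829795, 0.00020928584212082368]) @ [[0.45, -0.89, -0.08], [0.11, 0.14, -0.98], [0.88, 0.44, 0.16]]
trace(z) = 0.68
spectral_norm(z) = 0.70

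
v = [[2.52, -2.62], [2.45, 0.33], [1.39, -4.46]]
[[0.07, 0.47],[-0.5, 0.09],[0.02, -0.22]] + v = [[2.59,  -2.15],[1.95,  0.42],[1.41,  -4.68]]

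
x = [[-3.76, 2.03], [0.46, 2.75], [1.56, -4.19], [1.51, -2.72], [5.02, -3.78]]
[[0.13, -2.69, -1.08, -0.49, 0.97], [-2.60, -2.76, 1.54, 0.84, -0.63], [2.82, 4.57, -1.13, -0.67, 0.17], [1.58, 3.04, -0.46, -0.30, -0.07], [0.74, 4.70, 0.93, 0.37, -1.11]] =x @ [[-0.50, 0.16, 0.54, 0.27, -0.35], [-0.86, -1.03, 0.47, 0.26, -0.17]]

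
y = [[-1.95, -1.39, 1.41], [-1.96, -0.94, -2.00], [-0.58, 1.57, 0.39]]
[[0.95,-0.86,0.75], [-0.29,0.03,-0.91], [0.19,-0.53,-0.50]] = y@[[-0.2, 0.34, 0.19], [-0.04, -0.14, -0.36], [0.36, -0.28, 0.44]]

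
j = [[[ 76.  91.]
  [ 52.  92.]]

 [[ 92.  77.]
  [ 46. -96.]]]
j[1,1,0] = 46.0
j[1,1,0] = 46.0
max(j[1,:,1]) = 77.0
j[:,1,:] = [[52.0, 92.0], [46.0, -96.0]]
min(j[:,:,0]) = 46.0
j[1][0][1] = 77.0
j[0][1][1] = 92.0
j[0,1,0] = 52.0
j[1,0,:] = [92.0, 77.0]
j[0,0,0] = 76.0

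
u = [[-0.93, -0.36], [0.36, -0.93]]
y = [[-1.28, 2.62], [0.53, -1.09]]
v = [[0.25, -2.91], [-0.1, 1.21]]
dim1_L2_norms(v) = [2.92, 1.21]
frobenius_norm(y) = 3.16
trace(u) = -1.86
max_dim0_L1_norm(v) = 4.12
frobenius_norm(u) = 1.41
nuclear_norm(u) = 1.99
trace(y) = -2.37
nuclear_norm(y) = 3.16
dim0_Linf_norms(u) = [0.93, 0.93]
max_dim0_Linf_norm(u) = 0.93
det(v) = 0.01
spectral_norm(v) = 3.16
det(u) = 0.99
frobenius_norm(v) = 3.16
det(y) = 0.01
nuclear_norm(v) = 3.17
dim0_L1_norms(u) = [1.29, 1.29]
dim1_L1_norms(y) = [3.9, 1.62]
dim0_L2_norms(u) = [1.0, 1.0]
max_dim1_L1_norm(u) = 1.29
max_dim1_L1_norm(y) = 3.9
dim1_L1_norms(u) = [1.29, 1.29]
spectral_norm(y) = 3.16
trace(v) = 1.46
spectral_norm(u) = 1.00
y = v @ u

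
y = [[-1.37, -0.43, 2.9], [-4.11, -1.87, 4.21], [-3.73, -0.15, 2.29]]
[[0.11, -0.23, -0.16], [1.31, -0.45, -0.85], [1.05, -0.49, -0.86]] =y @ [[-0.38, 0.11, 0.28],[-0.27, -0.09, 0.02],[-0.18, -0.04, 0.08]]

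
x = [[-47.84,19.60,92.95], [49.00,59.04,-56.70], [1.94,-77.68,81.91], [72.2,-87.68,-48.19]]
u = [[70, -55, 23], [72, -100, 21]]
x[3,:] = [72.2, -87.68, -48.19]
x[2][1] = -77.68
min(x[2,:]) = -77.68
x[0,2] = 92.95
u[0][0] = 70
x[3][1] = -87.68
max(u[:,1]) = -55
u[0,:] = [70, -55, 23]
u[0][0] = 70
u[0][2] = 23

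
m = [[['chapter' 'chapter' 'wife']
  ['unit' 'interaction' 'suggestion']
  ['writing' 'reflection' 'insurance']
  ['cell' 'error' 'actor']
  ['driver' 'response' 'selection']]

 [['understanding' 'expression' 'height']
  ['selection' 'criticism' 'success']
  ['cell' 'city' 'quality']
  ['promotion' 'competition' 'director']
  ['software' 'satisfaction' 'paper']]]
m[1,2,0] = 'cell'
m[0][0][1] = 'chapter'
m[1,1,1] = 'criticism'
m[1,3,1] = 'competition'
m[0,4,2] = 'selection'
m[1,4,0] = 'software'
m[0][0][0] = 'chapter'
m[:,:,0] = [['chapter', 'unit', 'writing', 'cell', 'driver'], ['understanding', 'selection', 'cell', 'promotion', 'software']]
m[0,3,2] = 'actor'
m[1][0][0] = 'understanding'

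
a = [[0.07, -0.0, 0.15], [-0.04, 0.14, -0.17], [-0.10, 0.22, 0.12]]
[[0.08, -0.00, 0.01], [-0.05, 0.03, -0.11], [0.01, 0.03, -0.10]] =a@[[0.59, 0.04, -0.23],[0.16, 0.17, -0.65],[0.29, -0.05, 0.15]]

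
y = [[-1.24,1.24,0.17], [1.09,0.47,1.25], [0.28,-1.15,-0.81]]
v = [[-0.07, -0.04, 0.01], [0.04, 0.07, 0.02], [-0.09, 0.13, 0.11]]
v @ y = [[0.05,-0.12,-0.07], [0.03,0.06,0.08], [0.28,-0.18,0.06]]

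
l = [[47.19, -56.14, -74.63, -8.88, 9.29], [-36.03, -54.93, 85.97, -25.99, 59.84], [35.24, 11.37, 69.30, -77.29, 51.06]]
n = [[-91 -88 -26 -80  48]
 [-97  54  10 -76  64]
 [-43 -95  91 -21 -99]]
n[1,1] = 54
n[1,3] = -76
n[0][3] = -80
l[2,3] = -77.29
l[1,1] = -54.93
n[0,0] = -91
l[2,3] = -77.29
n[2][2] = 91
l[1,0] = -36.03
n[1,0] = -97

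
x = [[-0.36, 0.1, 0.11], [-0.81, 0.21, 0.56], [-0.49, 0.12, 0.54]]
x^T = [[-0.36,-0.81,-0.49],[0.1,0.21,0.12],[0.11,0.56,0.54]]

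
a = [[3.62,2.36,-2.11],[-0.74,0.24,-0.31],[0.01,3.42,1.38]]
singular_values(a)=[5.05, 3.38, 0.75]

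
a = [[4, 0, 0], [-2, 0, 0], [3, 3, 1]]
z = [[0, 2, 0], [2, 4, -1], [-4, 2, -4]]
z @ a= [[-4, 0, 0], [-3, -3, -1], [-32, -12, -4]]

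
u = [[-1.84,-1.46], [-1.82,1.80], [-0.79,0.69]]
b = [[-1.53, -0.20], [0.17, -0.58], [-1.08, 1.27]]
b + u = [[-3.37, -1.66], [-1.65, 1.22], [-1.87, 1.96]]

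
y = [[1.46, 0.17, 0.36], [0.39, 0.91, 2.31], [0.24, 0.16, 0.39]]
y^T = [[1.46,0.39,0.24], [0.17,0.91,0.16], [0.36,2.31,0.39]]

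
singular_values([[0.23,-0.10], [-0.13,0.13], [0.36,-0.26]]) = [0.54, 0.06]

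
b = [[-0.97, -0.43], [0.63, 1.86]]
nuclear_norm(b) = 2.84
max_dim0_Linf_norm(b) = 1.86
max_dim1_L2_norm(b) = 1.96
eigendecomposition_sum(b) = [[-0.90,-0.14], [0.21,0.03]] + [[-0.07,-0.29], [0.42,1.83]]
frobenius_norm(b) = 2.23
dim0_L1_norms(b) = [1.6, 2.29]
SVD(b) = [[-0.39, 0.92], [0.92, 0.39]] @ diag([2.1105732415764455, 0.726485094094501]) @ [[0.45, 0.89],[-0.89, 0.45]]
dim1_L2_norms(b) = [1.06, 1.96]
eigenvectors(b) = [[-0.97, 0.16],[0.22, -0.99]]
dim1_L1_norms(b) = [1.4, 2.49]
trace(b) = 0.89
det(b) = -1.53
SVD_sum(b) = [[-0.37, -0.73], [0.88, 1.73]] + [[-0.60, 0.3],[-0.25, 0.13]]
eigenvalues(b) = [-0.87, 1.76]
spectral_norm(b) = 2.11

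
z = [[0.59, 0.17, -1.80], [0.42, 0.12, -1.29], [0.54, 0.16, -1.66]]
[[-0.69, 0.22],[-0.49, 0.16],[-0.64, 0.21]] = z@ [[-1.48, 0.81], [-1.37, 0.52], [-0.23, 0.19]]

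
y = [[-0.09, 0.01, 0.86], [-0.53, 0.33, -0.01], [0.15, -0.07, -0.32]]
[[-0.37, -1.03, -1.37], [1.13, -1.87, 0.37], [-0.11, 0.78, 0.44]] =y@[[-2.63, 2.41, 0.2], [-0.82, -1.82, 1.38], [-0.70, -0.92, -1.59]]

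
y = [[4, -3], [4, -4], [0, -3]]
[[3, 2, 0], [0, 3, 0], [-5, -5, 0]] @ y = [[20, -17], [12, -12], [-40, 35]]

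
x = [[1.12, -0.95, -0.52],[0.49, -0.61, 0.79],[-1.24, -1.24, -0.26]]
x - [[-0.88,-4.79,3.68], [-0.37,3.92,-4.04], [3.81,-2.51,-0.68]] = [[2.0,  3.84,  -4.2],[0.86,  -4.53,  4.83],[-5.05,  1.27,  0.42]]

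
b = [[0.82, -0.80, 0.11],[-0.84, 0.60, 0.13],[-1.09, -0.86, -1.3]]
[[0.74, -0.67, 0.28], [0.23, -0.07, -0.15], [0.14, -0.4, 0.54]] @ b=[[0.86, -1.23, -0.37], [0.41, -0.1, 0.21], [-0.14, -0.82, -0.74]]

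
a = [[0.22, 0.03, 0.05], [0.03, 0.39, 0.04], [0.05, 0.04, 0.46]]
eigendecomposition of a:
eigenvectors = [[-0.98, 0.21, -0.04], [0.12, 0.41, -0.90], [0.17, 0.89, 0.43]]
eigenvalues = [0.21, 0.49, 0.37]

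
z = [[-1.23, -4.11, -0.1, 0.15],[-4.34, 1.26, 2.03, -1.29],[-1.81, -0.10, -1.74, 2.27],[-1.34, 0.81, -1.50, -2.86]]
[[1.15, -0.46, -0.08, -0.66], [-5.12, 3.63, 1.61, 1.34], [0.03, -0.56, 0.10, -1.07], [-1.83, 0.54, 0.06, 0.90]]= z@[[0.77, -0.46, -0.25, -0.06], [-0.49, 0.23, 0.09, 0.16], [-0.36, 0.54, 0.21, 0.21], [0.33, -0.19, 0.01, -0.35]]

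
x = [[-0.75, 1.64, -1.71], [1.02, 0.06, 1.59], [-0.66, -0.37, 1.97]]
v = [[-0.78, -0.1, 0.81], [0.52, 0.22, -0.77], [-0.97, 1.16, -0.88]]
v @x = [[-0.05, -1.58, 2.77], [0.34, 1.15, -2.06], [2.49, -1.2, 1.77]]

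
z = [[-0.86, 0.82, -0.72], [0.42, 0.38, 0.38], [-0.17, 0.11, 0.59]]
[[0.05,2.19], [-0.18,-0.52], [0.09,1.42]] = z @[[-0.33, -3.10],[-0.20, 0.65],[0.1, 1.40]]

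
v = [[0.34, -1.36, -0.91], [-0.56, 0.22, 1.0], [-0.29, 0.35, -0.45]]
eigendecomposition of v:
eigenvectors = [[0.81+0.00j,(-0.69+0j),-0.69-0.00j], [-0.54+0.00j,-0.64+0.19j,(-0.64-0.19j)], [(-0.22+0j),(0.17-0.23j),(0.17+0.23j)]]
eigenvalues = [(1.48+0j), (-0.69+0.08j), (-0.69-0.08j)]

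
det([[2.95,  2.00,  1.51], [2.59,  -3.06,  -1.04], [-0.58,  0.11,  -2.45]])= 34.101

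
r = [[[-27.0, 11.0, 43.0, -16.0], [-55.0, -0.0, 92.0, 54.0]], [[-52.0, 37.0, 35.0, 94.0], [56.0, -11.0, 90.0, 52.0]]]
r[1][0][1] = 37.0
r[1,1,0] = 56.0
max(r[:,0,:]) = 94.0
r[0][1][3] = 54.0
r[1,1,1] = -11.0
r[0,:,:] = [[-27.0, 11.0, 43.0, -16.0], [-55.0, -0.0, 92.0, 54.0]]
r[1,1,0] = 56.0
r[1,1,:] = [56.0, -11.0, 90.0, 52.0]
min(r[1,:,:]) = -52.0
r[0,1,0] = -55.0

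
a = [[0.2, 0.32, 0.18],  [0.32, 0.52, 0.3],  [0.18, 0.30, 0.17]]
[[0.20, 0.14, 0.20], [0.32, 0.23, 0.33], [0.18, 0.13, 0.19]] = a @ [[0.33, 0.21, 0.35], [0.21, 0.2, 0.2], [0.35, 0.2, 0.39]]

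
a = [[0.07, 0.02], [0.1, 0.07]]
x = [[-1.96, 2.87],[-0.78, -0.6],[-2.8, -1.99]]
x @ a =[[0.15, 0.16], [-0.11, -0.06], [-0.4, -0.20]]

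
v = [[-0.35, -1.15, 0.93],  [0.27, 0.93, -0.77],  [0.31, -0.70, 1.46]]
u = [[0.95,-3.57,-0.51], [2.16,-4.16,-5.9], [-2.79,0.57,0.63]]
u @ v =[[-1.45, -4.06, 2.89], [-3.71, -2.22, -3.40], [1.33, 3.30, -2.11]]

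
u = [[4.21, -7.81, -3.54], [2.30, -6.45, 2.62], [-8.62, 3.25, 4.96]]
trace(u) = 2.72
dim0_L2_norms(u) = [9.87, 10.64, 6.63]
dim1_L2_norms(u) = [9.55, 7.33, 10.46]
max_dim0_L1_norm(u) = 17.51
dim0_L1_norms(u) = [15.13, 17.51, 11.12]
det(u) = 265.31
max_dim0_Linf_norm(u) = 8.62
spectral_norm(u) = 14.17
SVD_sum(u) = [[6.08, -6.21, -3.07],  [3.29, -3.36, -1.66],  [-6.29, 6.42, 3.17]] + [[-0.58, -1.03, 0.94], [-1.97, -3.52, 3.21], [-1.59, -2.84, 2.60]] + [[-1.29, -0.57, -1.42], [0.98, 0.43, 1.07], [-0.74, -0.32, -0.81]]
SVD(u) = [[-0.65, -0.22, 0.73], [-0.35, -0.76, -0.55], [0.67, -0.61, 0.41]] @ diag([14.165297574830852, 6.799593884944774, 2.75446321745504]) @ [[-0.66, 0.67, 0.33], [0.38, 0.68, -0.62], [-0.65, -0.28, -0.71]]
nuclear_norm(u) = 23.72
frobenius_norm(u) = 15.95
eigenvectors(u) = [[(0.53+0j),0.64+0.00j,(0.64-0j)], [(-0.06+0j),0.52-0.37j,(0.52+0.37j)], [(-0.84+0j),(0.35+0.25j),0.35-0.25j]]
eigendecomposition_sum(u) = [[4.24-0.00j, (-2.67+0j), (-3.87-0j)], [-0.46+0.00j, 0.29+0.00j, 0.42+0.00j], [-6.69+0.00j, (4.22+0j), 6.12+0.00j]] + [[-0.01+2.45j, (-2.57-2.31j), 0.17+1.71j], [(1.38+1.97j), (-3.37-0.4j), 1.10+1.27j], [-0.97+1.32j, -0.49-2.26j, (-0.58+0.99j)]] + [[(-0.01-2.45j),(-2.57+2.31j),0.17-1.71j], [(1.38-1.97j),(-3.37+0.4j),1.10-1.27j], [(-0.97-1.32j),(-0.49+2.26j),-0.58-0.99j]]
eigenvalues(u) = [(10.64+0j), (-3.96+3.04j), (-3.96-3.04j)]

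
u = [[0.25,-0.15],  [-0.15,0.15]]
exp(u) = [[1.30, -0.18],[-0.18, 1.18]]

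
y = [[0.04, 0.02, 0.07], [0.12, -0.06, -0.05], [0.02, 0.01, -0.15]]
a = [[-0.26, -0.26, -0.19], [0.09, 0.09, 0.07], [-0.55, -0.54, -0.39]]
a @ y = [[-0.05, 0.01, 0.02], [0.02, -0.0, -0.01], [-0.09, 0.02, 0.05]]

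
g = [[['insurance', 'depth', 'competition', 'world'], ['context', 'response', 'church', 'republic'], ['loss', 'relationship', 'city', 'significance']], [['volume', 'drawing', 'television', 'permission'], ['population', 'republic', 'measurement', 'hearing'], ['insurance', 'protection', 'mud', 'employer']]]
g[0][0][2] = 'competition'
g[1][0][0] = 'volume'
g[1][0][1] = 'drawing'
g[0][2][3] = 'significance'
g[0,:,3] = ['world', 'republic', 'significance']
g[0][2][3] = 'significance'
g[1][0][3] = 'permission'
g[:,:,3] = [['world', 'republic', 'significance'], ['permission', 'hearing', 'employer']]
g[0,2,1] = 'relationship'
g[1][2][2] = 'mud'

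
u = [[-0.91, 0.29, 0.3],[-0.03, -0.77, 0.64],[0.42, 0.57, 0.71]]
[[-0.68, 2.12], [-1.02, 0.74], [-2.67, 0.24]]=u @ [[-0.46,-1.85], [-0.94,0.18], [-2.74,1.29]]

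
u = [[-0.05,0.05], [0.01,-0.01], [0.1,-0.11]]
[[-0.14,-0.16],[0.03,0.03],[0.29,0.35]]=u @ [[1.5,1.04], [-1.3,-2.22]]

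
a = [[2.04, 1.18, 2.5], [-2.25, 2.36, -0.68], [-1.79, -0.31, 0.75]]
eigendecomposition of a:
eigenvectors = [[-0.69+0.00j, -0.69-0.00j, -0.18+0.00j],[(-0.07-0.54j), (-0.07+0.54j), (-0.89+0j)],[0.19-0.44j, 0.19+0.44j, (0.41+0j)]]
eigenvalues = [(1.47+2.53j), (1.47-2.53j), (2.22+0j)]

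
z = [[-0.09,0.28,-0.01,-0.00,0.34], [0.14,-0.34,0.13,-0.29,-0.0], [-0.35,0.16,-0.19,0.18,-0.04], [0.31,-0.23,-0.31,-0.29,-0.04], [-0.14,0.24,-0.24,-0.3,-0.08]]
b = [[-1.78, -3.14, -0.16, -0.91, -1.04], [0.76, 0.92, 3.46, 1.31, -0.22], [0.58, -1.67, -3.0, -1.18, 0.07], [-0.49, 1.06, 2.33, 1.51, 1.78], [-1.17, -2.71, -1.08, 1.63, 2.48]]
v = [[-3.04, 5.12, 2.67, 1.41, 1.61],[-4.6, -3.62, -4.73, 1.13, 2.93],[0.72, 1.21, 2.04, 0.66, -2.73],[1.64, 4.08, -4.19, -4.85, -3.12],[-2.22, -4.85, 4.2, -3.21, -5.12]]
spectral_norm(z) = 0.81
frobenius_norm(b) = 8.64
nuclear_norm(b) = 15.91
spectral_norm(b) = 6.55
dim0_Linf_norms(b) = [1.78, 3.14, 3.46, 1.63, 2.48]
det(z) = -0.01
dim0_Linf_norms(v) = [4.6, 5.12, 4.73, 4.85, 5.12]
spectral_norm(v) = 9.84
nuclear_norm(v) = 34.20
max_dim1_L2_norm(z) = 0.58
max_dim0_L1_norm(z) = 1.25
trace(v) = -14.59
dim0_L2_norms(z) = [0.52, 0.57, 0.45, 0.54, 0.35]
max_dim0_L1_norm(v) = 18.88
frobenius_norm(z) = 1.10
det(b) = 55.47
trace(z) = -0.99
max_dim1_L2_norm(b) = 4.32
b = z @ v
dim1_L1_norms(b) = [7.03, 6.67, 6.5, 7.17, 9.07]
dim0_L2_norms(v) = [6.21, 9.0, 8.3, 6.13, 7.39]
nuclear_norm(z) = 2.20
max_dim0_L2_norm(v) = 9.0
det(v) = -6627.68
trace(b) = 0.13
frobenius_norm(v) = 16.75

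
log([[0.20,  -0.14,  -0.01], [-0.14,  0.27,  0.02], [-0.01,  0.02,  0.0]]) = [[(-1.86+0j),-0.69+0.00j,(-0.04-0.01j)], [(-0.69+0j),(-1.53+0.02j),(0.37-0.23j)], [-0.04-0.01j,0.37-0.23j,(-6.49+3.12j)]]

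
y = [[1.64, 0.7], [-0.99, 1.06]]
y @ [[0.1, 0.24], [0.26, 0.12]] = [[0.35,0.48], [0.18,-0.11]]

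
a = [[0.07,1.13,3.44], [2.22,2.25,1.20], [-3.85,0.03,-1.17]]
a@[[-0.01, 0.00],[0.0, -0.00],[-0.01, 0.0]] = [[-0.04, 0.00], [-0.03, 0.00], [0.05, 0.0]]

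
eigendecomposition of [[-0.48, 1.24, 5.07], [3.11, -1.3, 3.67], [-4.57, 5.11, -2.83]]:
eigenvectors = [[-0.43-0.45j, (-0.43+0.45j), (0.65+0j)],[-0.46-0.01j, -0.46+0.01j, 0.74+0.00j],[(0.64+0j), 0.64-0.00j, 0.16+0.00j]]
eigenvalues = [(-3.42+3.13j), (-3.42-3.13j), (2.23+0j)]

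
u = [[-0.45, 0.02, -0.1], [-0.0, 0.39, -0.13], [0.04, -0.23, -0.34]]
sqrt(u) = [[-0.43, -0.30, -1.21], [0.08, 0.64, -0.03], [0.50, -0.07, 0.52]]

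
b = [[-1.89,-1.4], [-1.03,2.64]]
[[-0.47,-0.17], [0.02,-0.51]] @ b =[[1.06, 0.21], [0.49, -1.37]]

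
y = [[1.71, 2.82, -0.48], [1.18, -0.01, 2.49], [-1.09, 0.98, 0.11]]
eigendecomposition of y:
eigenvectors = [[0.52+0.00j, -0.88+0.00j, (-0.88-0j)], [(-0.71+0j), -0.08-0.19j, -0.08+0.19j], [0.47+0.00j, (0.38-0.18j), (0.38+0.18j)]]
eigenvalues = [(-2.55+0j), (2.18+0.49j), (2.18-0.49j)]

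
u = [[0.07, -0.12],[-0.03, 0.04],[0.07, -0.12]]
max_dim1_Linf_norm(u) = 0.12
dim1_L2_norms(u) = [0.14, 0.05, 0.14]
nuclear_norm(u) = 0.21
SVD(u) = [[-0.69, -0.17], [0.25, -0.97], [-0.69, -0.17]] @ diag([0.2026544665503547, 0.005582758027281666]) @ [[-0.51,0.86], [0.86,0.51]]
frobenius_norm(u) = 0.20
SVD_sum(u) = [[0.07, -0.12], [-0.03, 0.04], [0.07, -0.12]] + [[-0.0, -0.00], [-0.0, -0.0], [-0.0, -0.0]]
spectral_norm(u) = 0.20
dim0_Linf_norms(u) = [0.07, 0.12]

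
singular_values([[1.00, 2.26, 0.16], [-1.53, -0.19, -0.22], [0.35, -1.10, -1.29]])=[2.82, 1.65, 0.93]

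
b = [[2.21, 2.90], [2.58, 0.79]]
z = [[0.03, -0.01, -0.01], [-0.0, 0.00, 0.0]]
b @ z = [[0.07, -0.02, -0.02], [0.08, -0.03, -0.03]]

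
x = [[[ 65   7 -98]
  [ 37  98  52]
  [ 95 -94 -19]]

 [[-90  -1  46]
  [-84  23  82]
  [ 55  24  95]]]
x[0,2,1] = -94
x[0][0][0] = 65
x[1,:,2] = [46, 82, 95]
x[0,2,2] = -19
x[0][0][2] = -98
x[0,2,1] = -94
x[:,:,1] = [[7, 98, -94], [-1, 23, 24]]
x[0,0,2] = -98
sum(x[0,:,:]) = 143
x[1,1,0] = -84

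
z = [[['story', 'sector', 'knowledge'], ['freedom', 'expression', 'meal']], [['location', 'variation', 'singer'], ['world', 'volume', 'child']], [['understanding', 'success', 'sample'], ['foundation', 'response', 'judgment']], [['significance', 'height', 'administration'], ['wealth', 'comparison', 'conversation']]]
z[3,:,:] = [['significance', 'height', 'administration'], ['wealth', 'comparison', 'conversation']]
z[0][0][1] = 'sector'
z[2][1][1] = 'response'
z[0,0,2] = 'knowledge'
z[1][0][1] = 'variation'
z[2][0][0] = 'understanding'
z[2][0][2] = 'sample'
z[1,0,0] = 'location'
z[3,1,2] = 'conversation'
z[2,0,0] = 'understanding'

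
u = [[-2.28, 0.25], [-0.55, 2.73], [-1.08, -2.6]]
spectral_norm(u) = 3.79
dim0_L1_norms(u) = [3.91, 5.58]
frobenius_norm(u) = 4.58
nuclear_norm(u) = 6.36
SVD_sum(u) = [[0.0, 0.03],[0.25, 2.65],[-0.26, -2.68]] + [[-2.28,0.22], [-0.8,0.08], [-0.82,0.08]]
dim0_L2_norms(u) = [2.58, 3.78]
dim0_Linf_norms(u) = [2.28, 2.73]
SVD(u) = [[-0.01, 0.89], [-0.7, 0.31], [0.71, 0.32]] @ diag([3.787616768039424, 2.5683962347088483]) @ [[-0.1, -1.0], [-1.0, 0.10]]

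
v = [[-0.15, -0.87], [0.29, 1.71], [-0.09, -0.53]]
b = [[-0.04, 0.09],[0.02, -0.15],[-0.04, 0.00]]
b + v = [[-0.19, -0.78], [0.31, 1.56], [-0.13, -0.53]]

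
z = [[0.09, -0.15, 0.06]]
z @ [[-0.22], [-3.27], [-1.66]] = [[0.37]]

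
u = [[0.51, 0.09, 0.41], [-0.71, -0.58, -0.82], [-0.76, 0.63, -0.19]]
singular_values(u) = [1.45, 0.92, 0.0]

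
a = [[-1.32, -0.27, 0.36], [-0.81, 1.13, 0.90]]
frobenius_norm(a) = 2.17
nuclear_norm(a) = 2.96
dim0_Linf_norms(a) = [1.32, 1.13, 0.9]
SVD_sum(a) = [[-0.81, 0.44, 0.54], [-1.16, 0.63, 0.77]] + [[-0.51, -0.71, -0.18],[0.35, 0.5, 0.13]]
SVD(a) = [[-0.57,-0.82], [-0.82,0.57]] @ diag([1.8716079021784318, 1.0885696397122464]) @ [[0.76, -0.41, -0.50], [0.57, 0.8, 0.20]]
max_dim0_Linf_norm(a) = 1.32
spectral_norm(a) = 1.87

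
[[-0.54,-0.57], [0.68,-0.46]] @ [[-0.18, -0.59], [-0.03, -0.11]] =[[0.11, 0.38], [-0.11, -0.35]]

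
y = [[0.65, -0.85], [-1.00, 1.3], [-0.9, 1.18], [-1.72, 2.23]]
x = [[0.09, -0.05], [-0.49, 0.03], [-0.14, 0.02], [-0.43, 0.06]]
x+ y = [[0.74, -0.9], [-1.49, 1.33], [-1.04, 1.20], [-2.15, 2.29]]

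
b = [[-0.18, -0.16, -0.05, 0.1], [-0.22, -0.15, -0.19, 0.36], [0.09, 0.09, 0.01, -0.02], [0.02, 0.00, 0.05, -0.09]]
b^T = [[-0.18, -0.22, 0.09, 0.02], [-0.16, -0.15, 0.09, 0.00], [-0.05, -0.19, 0.01, 0.05], [0.10, 0.36, -0.02, -0.09]]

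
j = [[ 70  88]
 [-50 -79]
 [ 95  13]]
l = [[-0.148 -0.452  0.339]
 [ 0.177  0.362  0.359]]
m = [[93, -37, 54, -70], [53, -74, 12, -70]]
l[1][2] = 0.359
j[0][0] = 70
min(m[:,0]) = 53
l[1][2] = 0.359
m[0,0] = 93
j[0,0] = 70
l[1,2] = 0.359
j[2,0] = 95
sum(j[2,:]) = 108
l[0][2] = 0.339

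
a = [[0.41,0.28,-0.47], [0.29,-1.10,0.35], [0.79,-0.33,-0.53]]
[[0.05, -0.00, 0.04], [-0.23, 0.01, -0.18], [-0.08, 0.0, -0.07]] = a@ [[-0.09,0.0,-0.07], [0.16,-0.01,0.13], [-0.08,0.00,-0.06]]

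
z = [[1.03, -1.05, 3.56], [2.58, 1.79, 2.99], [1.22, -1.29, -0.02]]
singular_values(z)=[5.35, 2.43, 1.5]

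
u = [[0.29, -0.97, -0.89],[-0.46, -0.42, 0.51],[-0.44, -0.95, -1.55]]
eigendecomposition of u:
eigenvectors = [[0.92, -0.26, 0.22], [-0.38, 0.4, -0.47], [-0.02, -0.88, 0.86]]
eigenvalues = [0.71, -1.25, -1.14]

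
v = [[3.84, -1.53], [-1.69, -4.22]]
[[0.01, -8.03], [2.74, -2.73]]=v@[[-0.22, -1.58], [-0.56, 1.28]]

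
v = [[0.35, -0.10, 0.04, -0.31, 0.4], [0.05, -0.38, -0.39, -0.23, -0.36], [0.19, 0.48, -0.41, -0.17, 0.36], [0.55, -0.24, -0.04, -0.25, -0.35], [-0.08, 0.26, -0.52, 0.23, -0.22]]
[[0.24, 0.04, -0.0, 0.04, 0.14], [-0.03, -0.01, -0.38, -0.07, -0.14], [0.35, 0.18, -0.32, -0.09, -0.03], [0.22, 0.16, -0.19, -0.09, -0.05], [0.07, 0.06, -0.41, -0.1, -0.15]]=v@[[0.57, 0.22, -0.18, -0.03, 0.15], [0.22, 0.35, -0.00, -0.22, -0.18], [-0.18, -0.00, 0.79, 0.07, 0.13], [-0.03, -0.22, 0.07, 0.19, 0.22], [0.15, -0.18, 0.13, 0.22, 0.33]]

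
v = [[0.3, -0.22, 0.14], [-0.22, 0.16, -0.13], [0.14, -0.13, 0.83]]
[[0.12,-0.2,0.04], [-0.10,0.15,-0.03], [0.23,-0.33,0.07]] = v @[[0.34, -0.37, 0.19], [0.05, 0.19, 0.12], [0.23, -0.31, 0.07]]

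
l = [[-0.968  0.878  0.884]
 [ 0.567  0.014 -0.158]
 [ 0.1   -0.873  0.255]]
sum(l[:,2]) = 0.981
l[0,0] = -0.968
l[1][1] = 0.014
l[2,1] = -0.873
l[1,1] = 0.014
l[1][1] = 0.014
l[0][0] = -0.968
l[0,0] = -0.968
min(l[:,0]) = -0.968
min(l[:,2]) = -0.158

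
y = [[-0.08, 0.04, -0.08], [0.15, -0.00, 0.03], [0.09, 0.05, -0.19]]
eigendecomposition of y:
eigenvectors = [[-0.14+0.00j, -0.62+0.10j, -0.62-0.10j], [-0.95+0.00j, (0.65+0j), 0.65-0.00j], [-0.27+0.00j, (-0.17+0.4j), -0.17-0.40j]]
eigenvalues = [(0.03+0j), (-0.15+0.04j), (-0.15-0.04j)]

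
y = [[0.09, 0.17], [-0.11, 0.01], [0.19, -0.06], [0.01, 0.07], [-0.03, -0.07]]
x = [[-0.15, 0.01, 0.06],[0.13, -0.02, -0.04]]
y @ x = [[0.01, -0.00, -0.00], [0.02, -0.0, -0.01], [-0.04, 0.0, 0.01], [0.01, -0.00, -0.0], [-0.0, 0.00, 0.0]]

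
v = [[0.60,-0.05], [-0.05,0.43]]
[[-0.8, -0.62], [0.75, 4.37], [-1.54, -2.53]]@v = [[-0.45, -0.23],[0.23, 1.84],[-0.8, -1.01]]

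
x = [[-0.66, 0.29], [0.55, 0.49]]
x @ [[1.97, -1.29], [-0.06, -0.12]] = [[-1.32, 0.82], [1.05, -0.77]]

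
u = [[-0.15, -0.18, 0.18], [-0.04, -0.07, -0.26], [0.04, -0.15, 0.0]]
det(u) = 0.009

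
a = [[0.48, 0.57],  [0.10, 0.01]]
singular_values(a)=[0.75, 0.07]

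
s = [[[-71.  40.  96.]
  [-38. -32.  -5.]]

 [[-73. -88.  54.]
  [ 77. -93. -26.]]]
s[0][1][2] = -5.0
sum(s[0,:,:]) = -10.0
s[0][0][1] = 40.0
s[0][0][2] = 96.0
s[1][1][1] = -93.0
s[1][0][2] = 54.0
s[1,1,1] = -93.0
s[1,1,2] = -26.0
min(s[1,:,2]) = -26.0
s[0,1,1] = -32.0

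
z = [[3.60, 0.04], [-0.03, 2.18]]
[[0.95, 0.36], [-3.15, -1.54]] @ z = [[3.41,0.82], [-11.29,-3.48]]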